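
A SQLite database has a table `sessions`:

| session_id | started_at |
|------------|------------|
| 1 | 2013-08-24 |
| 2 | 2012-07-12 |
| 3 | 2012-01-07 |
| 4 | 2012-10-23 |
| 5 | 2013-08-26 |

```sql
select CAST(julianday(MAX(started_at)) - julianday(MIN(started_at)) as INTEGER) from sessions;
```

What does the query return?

MIN = 2012-01-07, MAX = 2013-08-26.
24 days remain in January 2012 after the 7th (31 − 7).
Full months from February 2012 through July 2013 contribute their day counts.
Then 26 days into August 2013.
Total: 24 + 29 + 31 + 30 + 31 + 30 + 31 + 31 + 30 + 31 + 30 + 31 + 31 + 28 + 31 + 30 + 31 + 30 + 31 + 26 = 597.

597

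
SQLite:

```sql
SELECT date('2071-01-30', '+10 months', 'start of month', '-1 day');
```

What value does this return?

2071-10-31

Adding +10 months to 2071-01-30 gives 2071-11-30.
`start of month` rewinds 2071-11-30 to 2071-11-01.
Going back 1 day from 2071-11-01 reaches 2071-10-31 (last day of October, 31 days).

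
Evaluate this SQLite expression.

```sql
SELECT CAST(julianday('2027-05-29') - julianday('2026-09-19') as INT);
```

11 days remain in September 2026 after the 19th (30 − 19).
Full months from October 2026 through April 2027 contribute their day counts.
Then 29 days into May 2027.
Total: 11 + 31 + 30 + 31 + 31 + 28 + 31 + 30 + 29 = 252.

252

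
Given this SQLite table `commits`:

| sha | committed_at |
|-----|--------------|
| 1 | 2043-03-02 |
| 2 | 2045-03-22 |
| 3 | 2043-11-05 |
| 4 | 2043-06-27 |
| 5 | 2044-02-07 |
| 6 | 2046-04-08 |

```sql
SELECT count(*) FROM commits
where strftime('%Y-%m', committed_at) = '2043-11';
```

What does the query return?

1

Rows with year-month 2043-11: 2043-11-05 → 1.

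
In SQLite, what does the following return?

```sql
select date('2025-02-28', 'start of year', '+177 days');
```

`start of year` rewinds 2025-02-28 to 2025-01-01.
Applying '+177 days' to 2025-01-01: counting 177 days forward gives 2025-06-27.

2025-06-27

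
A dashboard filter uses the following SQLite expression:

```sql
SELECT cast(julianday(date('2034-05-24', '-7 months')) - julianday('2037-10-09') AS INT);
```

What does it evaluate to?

Adding -7 months to 2034-05-24 gives 2033-10-24.
7 days remain in October 2033 after the 24th (31 − 24).
Full months from November 2033 through September 2037 contribute their day counts.
Then 9 days into October 2037.
Total: 7 + 30 + 31 + 31 + 28 + 31 + 30 + 31 + 30 + 31 + 31 + 30 + 31 + 30 + 31 + 31 + 28 + 31 + 30 + 31 + 30 + 31 + 31 + 30 + 31 + 30 + 31 + 31 + 29 + 31 + 30 + 31 + 30 + 31 + 31 + 30 + 31 + 30 + 31 + 31 + 28 + 31 + 30 + 31 + 30 + 31 + 31 + 30 + 9 = 1446.
The subtraction is earlier − later, so the result is −1446 → -1446.

-1446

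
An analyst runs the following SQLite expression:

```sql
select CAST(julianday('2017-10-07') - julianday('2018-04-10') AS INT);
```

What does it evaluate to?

-185

24 days remain in October 2017 after the 7th (31 − 7).
November 2017: 30 days.
December 2017: 31 days.
January 2018: 31 days.
February 2018: 28 days.
March 2018: 31 days.
Then 10 days into April 2018.
Total: 24 + 30 + 31 + 31 + 28 + 31 + 10 = 185.
The subtraction is earlier − later, so the result is −185 → -185.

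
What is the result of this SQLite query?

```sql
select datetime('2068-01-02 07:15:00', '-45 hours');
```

2067-12-31 10:15:00

-45 hours from 2068-01-02 07:15:00 is 2067-12-31 10:15:00 (crosses midnight).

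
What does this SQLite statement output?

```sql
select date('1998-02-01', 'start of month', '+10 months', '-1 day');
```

1998-11-30

`start of month` rewinds 1998-02-01 to 1998-02-01.
Adding +10 months to 1998-02-01 gives 1998-12-01.
Going back 1 day from 1998-12-01 reaches 1998-11-30 (last day of November, 30 days).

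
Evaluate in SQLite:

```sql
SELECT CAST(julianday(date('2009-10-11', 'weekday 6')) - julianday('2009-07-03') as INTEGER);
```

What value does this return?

`weekday 6` advances to the next Saturday; 2009-10-11 is a Sunday, so it moves forward to 2009-10-17.
28 days remain in July 2009 after the 3rd (31 − 3).
August 2009: 31 days.
September 2009: 30 days.
Then 17 days into October 2009.
Total: 28 + 31 + 30 + 17 = 106.

106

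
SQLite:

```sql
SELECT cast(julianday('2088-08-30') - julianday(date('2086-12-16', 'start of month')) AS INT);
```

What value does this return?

`start of month` rewinds 2086-12-16 to 2086-12-01.
30 days remain in December 2086 after the 1st (31 − 1).
Full months from January 2087 through July 2088 contribute their day counts.
Then 30 days into August 2088.
Total: 30 + 31 + 28 + 31 + 30 + 31 + 30 + 31 + 31 + 30 + 31 + 30 + 31 + 31 + 29 + 31 + 30 + 31 + 30 + 31 + 30 = 638.

638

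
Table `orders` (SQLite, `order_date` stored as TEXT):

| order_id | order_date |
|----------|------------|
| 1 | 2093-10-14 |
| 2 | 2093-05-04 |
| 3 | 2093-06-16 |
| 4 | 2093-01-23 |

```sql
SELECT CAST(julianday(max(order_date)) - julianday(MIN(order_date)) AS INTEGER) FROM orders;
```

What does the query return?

264

MIN = 2093-01-23, MAX = 2093-10-14.
8 days remain in January 2093 after the 23rd (31 − 23).
Full months from February 2093 through September 2093 contribute their day counts.
Then 14 days into October 2093.
Total: 8 + 28 + 31 + 30 + 31 + 30 + 31 + 31 + 30 + 14 = 264.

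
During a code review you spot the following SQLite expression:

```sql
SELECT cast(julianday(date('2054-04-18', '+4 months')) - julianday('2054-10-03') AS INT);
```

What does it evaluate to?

Adding +4 months to 2054-04-18 gives 2054-08-18.
13 days remain in August 2054 after the 18th (31 − 18).
September 2054: 30 days.
Then 3 days into October 2054.
Total: 13 + 30 + 3 = 46.
The subtraction is earlier − later, so the result is −46 → -46.

-46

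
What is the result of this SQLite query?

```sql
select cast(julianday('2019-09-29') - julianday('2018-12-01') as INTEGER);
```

30 days remain in December 2018 after the 1st (31 − 1).
Full months from January 2019 through August 2019 contribute their day counts.
Then 29 days into September 2019.
Total: 30 + 31 + 28 + 31 + 30 + 31 + 30 + 31 + 31 + 29 = 302.

302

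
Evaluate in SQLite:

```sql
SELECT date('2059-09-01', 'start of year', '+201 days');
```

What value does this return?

2059-07-21

`start of year` rewinds 2059-09-01 to 2059-01-01.
Applying '+201 days' to 2059-01-01: counting 201 days forward gives 2059-07-21.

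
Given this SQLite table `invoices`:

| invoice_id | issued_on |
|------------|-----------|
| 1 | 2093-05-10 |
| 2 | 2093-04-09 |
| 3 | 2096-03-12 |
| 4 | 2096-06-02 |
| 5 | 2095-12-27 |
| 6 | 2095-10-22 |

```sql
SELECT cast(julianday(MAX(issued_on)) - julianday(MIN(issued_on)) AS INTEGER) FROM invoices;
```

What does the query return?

MIN = 2093-04-09, MAX = 2096-06-02.
21 days remain in April 2093 after the 9th (30 − 9).
Full months from May 2093 through May 2096 contribute their day counts.
Then 2 days into June 2096.
Total: 21 + 31 + 30 + 31 + 31 + 30 + 31 + 30 + 31 + 31 + 28 + 31 + 30 + 31 + 30 + 31 + 31 + 30 + 31 + 30 + 31 + 31 + 28 + 31 + 30 + 31 + 30 + 31 + 31 + 30 + 31 + 30 + 31 + 31 + 29 + 31 + 30 + 31 + 2 = 1150.

1150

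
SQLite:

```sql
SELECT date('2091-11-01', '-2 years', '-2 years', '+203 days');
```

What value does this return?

Adding -2 years to 2091-11-01 gives 2089-11-01.
Adding -2 years to 2089-11-01 gives 2087-11-01.
Applying '+203 days' to 2087-11-01: counting 203 days forward gives 2088-05-22.

2088-05-22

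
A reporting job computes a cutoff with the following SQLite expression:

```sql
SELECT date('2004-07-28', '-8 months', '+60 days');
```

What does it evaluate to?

Adding -8 months to 2004-07-28 gives 2003-11-28.
Applying '+60 days' to 2003-11-28: counting 60 days forward gives 2004-01-27.

2004-01-27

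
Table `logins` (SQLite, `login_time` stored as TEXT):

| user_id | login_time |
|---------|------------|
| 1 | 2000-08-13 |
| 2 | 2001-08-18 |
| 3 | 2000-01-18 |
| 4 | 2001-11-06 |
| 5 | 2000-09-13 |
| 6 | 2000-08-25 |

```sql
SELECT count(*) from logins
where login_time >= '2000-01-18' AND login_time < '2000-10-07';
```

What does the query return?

Rows in [2000-01-18, 2000-10-07): 2000-08-13, 2000-01-18, 2000-09-13, 2000-08-25 → 4 rows.

4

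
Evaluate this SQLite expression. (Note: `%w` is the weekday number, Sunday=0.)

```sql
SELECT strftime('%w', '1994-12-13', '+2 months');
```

First apply '+2 months': 1994-12-13 → 1995-02-13.
1995-02-13 is a Monday; with Sunday=0 that is 1.

1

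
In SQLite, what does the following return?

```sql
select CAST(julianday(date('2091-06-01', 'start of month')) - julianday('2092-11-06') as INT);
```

-524

`start of month` rewinds 2091-06-01 to 2091-06-01.
29 days remain in June 2091 after the 1st (30 − 1).
Full months from July 2091 through October 2092 contribute their day counts.
Then 6 days into November 2092.
Total: 29 + 31 + 31 + 30 + 31 + 30 + 31 + 31 + 29 + 31 + 30 + 31 + 30 + 31 + 31 + 30 + 31 + 6 = 524.
The subtraction is earlier − later, so the result is −524 → -524.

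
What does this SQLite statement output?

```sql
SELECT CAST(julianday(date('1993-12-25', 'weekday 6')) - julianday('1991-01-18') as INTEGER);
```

1072

`weekday 6` advances to the next Saturday; 1993-12-25 is already a Saturday, so it stays at 1993-12-25.
13 days remain in January 1991 after the 18th (31 − 18).
Full months from February 1991 through November 1993 contribute their day counts.
Then 25 days into December 1993.
Total: 13 + 28 + 31 + 30 + 31 + 30 + 31 + 31 + 30 + 31 + 30 + 31 + 31 + 29 + 31 + 30 + 31 + 30 + 31 + 31 + 30 + 31 + 30 + 31 + 31 + 28 + 31 + 30 + 31 + 30 + 31 + 31 + 30 + 31 + 30 + 25 = 1072.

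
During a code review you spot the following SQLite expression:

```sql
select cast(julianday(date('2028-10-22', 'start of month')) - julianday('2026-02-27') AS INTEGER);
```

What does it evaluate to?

947

`start of month` rewinds 2028-10-22 to 2028-10-01.
1 day remains in February 2026 after the 27th (28 − 27).
Full months from March 2026 through September 2028 contribute their day counts.
Then 1 day into October 2028.
Total: 1 + 31 + 30 + 31 + 30 + 31 + 31 + 30 + 31 + 30 + 31 + 31 + 28 + 31 + 30 + 31 + 30 + 31 + 31 + 30 + 31 + 30 + 31 + 31 + 29 + 31 + 30 + 31 + 30 + 31 + 31 + 30 + 1 = 947.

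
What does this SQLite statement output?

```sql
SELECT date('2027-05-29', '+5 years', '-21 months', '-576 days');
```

Adding +5 years to 2027-05-29 gives 2032-05-29.
Adding -21 months to 2032-05-29 gives 2030-08-29.
Applying '-576 days' to 2030-08-29: counting 576 days back gives 2029-01-30.

2029-01-30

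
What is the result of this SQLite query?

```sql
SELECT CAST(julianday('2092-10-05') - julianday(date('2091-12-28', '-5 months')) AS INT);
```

435

Adding -5 months to 2091-12-28 gives 2091-07-28.
3 days remain in July 2091 after the 28th (31 − 28).
Full months from August 2091 through September 2092 contribute their day counts.
Then 5 days into October 2092.
Total: 3 + 31 + 30 + 31 + 30 + 31 + 31 + 29 + 31 + 30 + 31 + 30 + 31 + 31 + 30 + 5 = 435.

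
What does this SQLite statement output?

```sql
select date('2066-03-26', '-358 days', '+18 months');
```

2066-10-02

Applying '-358 days' to 2066-03-26: counting 358 days back gives 2065-04-02.
Adding +18 months to 2065-04-02 gives 2066-10-02.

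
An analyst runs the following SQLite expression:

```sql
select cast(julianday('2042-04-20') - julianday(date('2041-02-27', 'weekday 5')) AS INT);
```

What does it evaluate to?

`weekday 5` advances to the next Friday; 2041-02-27 is a Wednesday, so it moves forward to 2041-03-01.
30 days remain in March 2041 after the 1st (31 − 1).
Full months from April 2041 through March 2042 contribute their day counts.
Then 20 days into April 2042.
Total: 30 + 30 + 31 + 30 + 31 + 31 + 30 + 31 + 30 + 31 + 31 + 28 + 31 + 20 = 415.

415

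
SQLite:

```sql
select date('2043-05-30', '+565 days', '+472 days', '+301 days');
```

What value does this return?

Applying '+565 days' to 2043-05-30: counting 565 days forward gives 2044-12-15.
Applying '+472 days' to 2044-12-15: counting 472 days forward gives 2046-04-01.
Applying '+301 days' to 2046-04-01: counting 301 days forward gives 2047-01-27.

2047-01-27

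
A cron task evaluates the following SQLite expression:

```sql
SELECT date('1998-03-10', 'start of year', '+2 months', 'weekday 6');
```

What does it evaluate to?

`start of year` rewinds 1998-03-10 to 1998-01-01.
Adding +2 months to 1998-01-01 gives 1998-03-01.
`weekday 6` advances to the next Saturday; 1998-03-01 is a Sunday, so it moves forward to 1998-03-07.

1998-03-07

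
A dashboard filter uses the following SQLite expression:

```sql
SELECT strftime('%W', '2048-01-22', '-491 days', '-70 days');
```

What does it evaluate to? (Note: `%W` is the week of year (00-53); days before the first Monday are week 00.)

First apply '-491 days', '-70 days': 2048-01-22 → 2046-07-10.
2046-07-10 is a Tuesday. SQLite's %W counts Mondays since the year started; the result is 28.

28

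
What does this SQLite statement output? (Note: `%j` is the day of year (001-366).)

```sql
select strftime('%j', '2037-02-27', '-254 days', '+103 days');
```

273

First apply '-254 days', '+103 days': 2037-02-27 → 2036-09-29.
Day-of-year for 2036-09-29: days since 2036-01-01 inclusive = 273, zero-padded to 273.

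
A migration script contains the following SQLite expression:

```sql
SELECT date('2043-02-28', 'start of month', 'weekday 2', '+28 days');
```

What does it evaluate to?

2043-03-03

`start of month` rewinds 2043-02-28 to 2043-02-01.
`weekday 2` advances to the next Tuesday; 2043-02-01 is a Sunday, so it moves forward to 2043-02-03.
February 2043 has 28 days; 25 remain after the 3rd, so 26 days reach 2043-03-01.
Advancing 2 more days within March lands on 2043-03-03.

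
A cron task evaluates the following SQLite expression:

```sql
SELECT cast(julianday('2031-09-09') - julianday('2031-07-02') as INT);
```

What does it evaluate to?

29 days remain in July 2031 after the 2nd (31 − 2).
August 2031: 31 days.
Then 9 days into September 2031.
Total: 29 + 31 + 9 = 69.

69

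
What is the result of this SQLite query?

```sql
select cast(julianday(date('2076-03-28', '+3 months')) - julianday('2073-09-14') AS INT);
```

1018

Adding +3 months to 2076-03-28 gives 2076-06-28.
16 days remain in September 2073 after the 14th (30 − 14).
Full months from October 2073 through May 2076 contribute their day counts.
Then 28 days into June 2076.
Total: 16 + 31 + 30 + 31 + 31 + 28 + 31 + 30 + 31 + 30 + 31 + 31 + 30 + 31 + 30 + 31 + 31 + 28 + 31 + 30 + 31 + 30 + 31 + 31 + 30 + 31 + 30 + 31 + 31 + 29 + 31 + 30 + 31 + 28 = 1018.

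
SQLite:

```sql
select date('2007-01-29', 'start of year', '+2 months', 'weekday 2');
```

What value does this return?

2007-03-06

`start of year` rewinds 2007-01-29 to 2007-01-01.
Adding +2 months to 2007-01-01 gives 2007-03-01.
`weekday 2` advances to the next Tuesday; 2007-03-01 is a Thursday, so it moves forward to 2007-03-06.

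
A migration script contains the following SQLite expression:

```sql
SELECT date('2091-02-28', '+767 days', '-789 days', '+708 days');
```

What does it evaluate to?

2093-01-14

Applying '+767 days' to 2091-02-28: counting 767 days forward gives 2093-04-05.
Applying '-789 days' to 2093-04-05: counting 789 days back gives 2091-02-06.
Applying '+708 days' to 2091-02-06: counting 708 days forward gives 2093-01-14.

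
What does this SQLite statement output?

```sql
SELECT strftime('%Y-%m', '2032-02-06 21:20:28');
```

2032-02

`%Y-%m` extracts the year-month: 2032-02.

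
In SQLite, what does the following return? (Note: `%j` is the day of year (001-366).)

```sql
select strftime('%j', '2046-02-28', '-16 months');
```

First apply '-16 months': 2046-02-28 → 2044-10-28.
Day-of-year for 2044-10-28: days since 2044-01-01 inclusive = 302, zero-padded to 302.

302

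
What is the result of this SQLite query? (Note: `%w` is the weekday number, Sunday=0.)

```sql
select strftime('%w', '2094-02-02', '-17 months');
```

2

First apply '-17 months': 2094-02-02 → 2092-09-02.
2092-09-02 is a Tuesday; with Sunday=0 that is 2.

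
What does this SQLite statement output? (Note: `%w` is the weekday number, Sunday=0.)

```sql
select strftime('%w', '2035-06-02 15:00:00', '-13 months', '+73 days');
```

5

First apply '-13 months', '+73 days': 2035-06-02 15:00:00 → 2034-07-14 15:00:00.
2034-07-14 is a Friday; with Sunday=0 that is 5.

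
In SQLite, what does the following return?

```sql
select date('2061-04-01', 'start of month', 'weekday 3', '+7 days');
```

2061-04-13

`start of month` rewinds 2061-04-01 to 2061-04-01.
`weekday 3` advances to the next Wednesday; 2061-04-01 is a Friday, so it moves forward to 2061-04-06.
Advancing 7 more days within April lands on 2061-04-13.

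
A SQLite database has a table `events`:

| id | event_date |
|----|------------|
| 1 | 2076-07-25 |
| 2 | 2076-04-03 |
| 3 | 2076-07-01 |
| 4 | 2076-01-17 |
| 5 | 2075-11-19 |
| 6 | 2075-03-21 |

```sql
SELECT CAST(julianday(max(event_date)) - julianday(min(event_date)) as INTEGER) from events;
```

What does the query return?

MIN = 2075-03-21, MAX = 2076-07-25.
10 days remain in March 2075 after the 21st (31 − 21).
Full months from April 2075 through June 2076 contribute their day counts.
Then 25 days into July 2076.
Total: 10 + 30 + 31 + 30 + 31 + 31 + 30 + 31 + 30 + 31 + 31 + 29 + 31 + 30 + 31 + 30 + 25 = 492.

492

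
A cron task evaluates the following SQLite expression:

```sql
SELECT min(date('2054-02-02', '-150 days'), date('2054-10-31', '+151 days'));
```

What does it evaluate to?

date('2054-02-02', '-150 days') → 2053-09-05.
date('2054-10-31', '+151 days') → 2055-03-31.
Earlier of the two is 2053-09-05.

2053-09-05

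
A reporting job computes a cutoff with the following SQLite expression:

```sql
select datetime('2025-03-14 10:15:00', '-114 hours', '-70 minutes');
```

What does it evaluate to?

-114 hours from 2025-03-14 10:15:00 is 2025-03-09 16:15:00 (crosses midnight).
70 minutes = 1h 10m; -70 minutes from 2025-03-09 16:15:00 is 2025-03-09 15:05:00.

2025-03-09 15:05:00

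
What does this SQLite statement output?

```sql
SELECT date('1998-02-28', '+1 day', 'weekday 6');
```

1998-03-07

February 1998 has 28 days; 0 remain after the 28th, so 1 days reach 1998-03-01.
`weekday 6` advances to the next Saturday; 1998-03-01 is a Sunday, so it moves forward to 1998-03-07.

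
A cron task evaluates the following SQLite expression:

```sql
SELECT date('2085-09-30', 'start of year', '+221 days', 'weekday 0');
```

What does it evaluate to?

2085-08-12

`start of year` rewinds 2085-09-30 to 2085-01-01.
Applying '+221 days' to 2085-01-01: counting 221 days forward gives 2085-08-10.
`weekday 0` advances to the next Sunday; 2085-08-10 is a Friday, so it moves forward to 2085-08-12.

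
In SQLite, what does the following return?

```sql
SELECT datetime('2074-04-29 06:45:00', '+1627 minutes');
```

1627 minutes = 27h 7m; +1627 minutes from 2074-04-29 06:45:00 is 2074-04-30 09:52:00 (crosses midnight).

2074-04-30 09:52:00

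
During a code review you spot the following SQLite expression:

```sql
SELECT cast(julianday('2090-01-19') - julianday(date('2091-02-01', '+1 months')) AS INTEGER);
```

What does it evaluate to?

-406

Adding +1 month to 2091-02-01 gives 2091-03-01.
12 days remain in January 2090 after the 19th (31 − 19).
Full months from February 2090 through February 2091 contribute their day counts.
Then 1 day into March 2091.
Total: 12 + 28 + 31 + 30 + 31 + 30 + 31 + 31 + 30 + 31 + 30 + 31 + 31 + 28 + 1 = 406.
The subtraction is earlier − later, so the result is −406 → -406.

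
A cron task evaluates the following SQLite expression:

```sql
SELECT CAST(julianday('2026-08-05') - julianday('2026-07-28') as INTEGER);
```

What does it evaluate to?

3 days remain in July 2026 after the 28th (31 − 28).
Then 5 days into August 2026.
Total: 3 + 5 = 8.

8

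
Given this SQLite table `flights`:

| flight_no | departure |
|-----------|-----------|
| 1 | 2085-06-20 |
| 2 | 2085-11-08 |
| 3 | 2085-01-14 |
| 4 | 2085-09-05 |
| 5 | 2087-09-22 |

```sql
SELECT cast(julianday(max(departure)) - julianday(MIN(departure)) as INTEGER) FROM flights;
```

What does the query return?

MIN = 2085-01-14, MAX = 2087-09-22.
17 days remain in January 2085 after the 14th (31 − 14).
Full months from February 2085 through August 2087 contribute their day counts.
Then 22 days into September 2087.
Total: 17 + 28 + 31 + 30 + 31 + 30 + 31 + 31 + 30 + 31 + 30 + 31 + 31 + 28 + 31 + 30 + 31 + 30 + 31 + 31 + 30 + 31 + 30 + 31 + 31 + 28 + 31 + 30 + 31 + 30 + 31 + 31 + 22 = 981.

981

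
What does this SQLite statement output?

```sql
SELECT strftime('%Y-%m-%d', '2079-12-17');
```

`%Y-%m-%d` extracts the ISO date: 2079-12-17.

2079-12-17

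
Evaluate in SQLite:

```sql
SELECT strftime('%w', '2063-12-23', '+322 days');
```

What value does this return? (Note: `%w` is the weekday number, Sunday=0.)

0

First apply '+322 days': 2063-12-23 → 2064-11-09.
2064-11-09 is a Sunday; with Sunday=0 that is 0.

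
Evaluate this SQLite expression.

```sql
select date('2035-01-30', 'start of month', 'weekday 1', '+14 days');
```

`start of month` rewinds 2035-01-30 to 2035-01-01.
`weekday 1` advances to the next Monday; 2035-01-01 is already a Monday, so it stays at 2035-01-01.
Advancing 14 more days within January lands on 2035-01-15.

2035-01-15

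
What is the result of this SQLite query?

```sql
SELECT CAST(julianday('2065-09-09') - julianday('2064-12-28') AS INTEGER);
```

3 days remain in December 2064 after the 28th (31 − 28).
Full months from January 2065 through August 2065 contribute their day counts.
Then 9 days into September 2065.
Total: 3 + 31 + 28 + 31 + 30 + 31 + 30 + 31 + 31 + 9 = 255.

255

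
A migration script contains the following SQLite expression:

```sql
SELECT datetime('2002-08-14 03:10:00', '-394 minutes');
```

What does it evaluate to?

394 minutes = 6h 34m; -394 minutes from 2002-08-14 03:10:00 is 2002-08-13 20:36:00 (crosses midnight).

2002-08-13 20:36:00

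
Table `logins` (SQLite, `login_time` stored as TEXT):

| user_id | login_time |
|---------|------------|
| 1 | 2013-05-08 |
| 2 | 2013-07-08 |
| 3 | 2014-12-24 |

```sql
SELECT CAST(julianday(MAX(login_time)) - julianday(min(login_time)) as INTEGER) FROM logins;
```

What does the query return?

595

MIN = 2013-05-08, MAX = 2014-12-24.
23 days remain in May 2013 after the 8th (31 − 8).
Full months from June 2013 through November 2014 contribute their day counts.
Then 24 days into December 2014.
Total: 23 + 30 + 31 + 31 + 30 + 31 + 30 + 31 + 31 + 28 + 31 + 30 + 31 + 30 + 31 + 31 + 30 + 31 + 30 + 24 = 595.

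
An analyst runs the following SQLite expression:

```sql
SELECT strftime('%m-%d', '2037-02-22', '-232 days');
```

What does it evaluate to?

First apply '-232 days': 2037-02-22 → 2036-07-05.
`%m-%d` extracts the month-day: 07-05.

07-05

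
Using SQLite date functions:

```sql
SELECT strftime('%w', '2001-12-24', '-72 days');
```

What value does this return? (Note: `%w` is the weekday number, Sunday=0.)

First apply '-72 days': 2001-12-24 → 2001-10-13.
2001-10-13 is a Saturday; with Sunday=0 that is 6.

6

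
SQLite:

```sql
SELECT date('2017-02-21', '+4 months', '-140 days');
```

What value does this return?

Adding +4 months to 2017-02-21 gives 2017-06-21.
Applying '-140 days' to 2017-06-21: counting 140 days back gives 2017-02-01.

2017-02-01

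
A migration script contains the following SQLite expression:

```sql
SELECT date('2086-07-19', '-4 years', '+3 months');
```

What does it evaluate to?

Adding -4 years to 2086-07-19 gives 2082-07-19.
Adding +3 months to 2082-07-19 gives 2082-10-19.

2082-10-19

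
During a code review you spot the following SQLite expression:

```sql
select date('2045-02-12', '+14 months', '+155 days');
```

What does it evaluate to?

Adding +14 months to 2045-02-12 gives 2046-04-12.
Applying '+155 days' to 2046-04-12: counting 155 days forward gives 2046-09-14.

2046-09-14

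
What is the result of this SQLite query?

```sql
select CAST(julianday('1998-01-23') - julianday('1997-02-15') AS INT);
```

342

13 days remain in February 1997 after the 15th (28 − 15).
Full months from March 1997 through December 1997 contribute their day counts.
Then 23 days into January 1998.
Total: 13 + 31 + 30 + 31 + 30 + 31 + 31 + 30 + 31 + 30 + 31 + 23 = 342.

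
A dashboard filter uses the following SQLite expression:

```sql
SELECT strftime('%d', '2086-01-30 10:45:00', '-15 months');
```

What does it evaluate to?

30

First apply '-15 months': 2086-01-30 10:45:00 → 2084-10-30 10:45:00.
`%d` extracts the 2-digit day of month: 30.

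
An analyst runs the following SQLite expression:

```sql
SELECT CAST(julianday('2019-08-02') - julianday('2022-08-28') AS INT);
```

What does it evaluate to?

-1122

29 days remain in August 2019 after the 2nd (31 − 2).
Full months from September 2019 through July 2022 contribute their day counts.
Then 28 days into August 2022.
Total: 29 + 30 + 31 + 30 + 31 + 31 + 29 + 31 + 30 + 31 + 30 + 31 + 31 + 30 + 31 + 30 + 31 + 31 + 28 + 31 + 30 + 31 + 30 + 31 + 31 + 30 + 31 + 30 + 31 + 31 + 28 + 31 + 30 + 31 + 30 + 31 + 28 = 1122.
The subtraction is earlier − later, so the result is −1122 → -1122.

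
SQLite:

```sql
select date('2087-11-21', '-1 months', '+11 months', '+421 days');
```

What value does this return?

Adding -1 month to 2087-11-21 gives 2087-10-21.
Adding +11 months to 2087-10-21 gives 2088-09-21.
Applying '+421 days' to 2088-09-21: counting 421 days forward gives 2089-11-16.

2089-11-16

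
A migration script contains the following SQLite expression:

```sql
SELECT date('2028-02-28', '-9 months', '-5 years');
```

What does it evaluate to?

2022-05-28

Adding -9 months to 2028-02-28 gives 2027-05-28.
Adding -5 years to 2027-05-28 gives 2022-05-28.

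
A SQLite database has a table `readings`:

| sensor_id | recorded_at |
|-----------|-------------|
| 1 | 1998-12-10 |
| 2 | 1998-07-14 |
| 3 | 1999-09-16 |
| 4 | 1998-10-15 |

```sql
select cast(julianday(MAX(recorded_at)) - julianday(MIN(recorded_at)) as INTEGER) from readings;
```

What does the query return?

MIN = 1998-07-14, MAX = 1999-09-16.
17 days remain in July 1998 after the 14th (31 − 14).
Full months from August 1998 through August 1999 contribute their day counts.
Then 16 days into September 1999.
Total: 17 + 31 + 30 + 31 + 30 + 31 + 31 + 28 + 31 + 30 + 31 + 30 + 31 + 31 + 16 = 429.

429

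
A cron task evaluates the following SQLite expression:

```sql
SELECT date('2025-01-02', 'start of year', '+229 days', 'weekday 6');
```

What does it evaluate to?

2025-08-23

`start of year` rewinds 2025-01-02 to 2025-01-01.
Applying '+229 days' to 2025-01-01: counting 229 days forward gives 2025-08-18.
`weekday 6` advances to the next Saturday; 2025-08-18 is a Monday, so it moves forward to 2025-08-23.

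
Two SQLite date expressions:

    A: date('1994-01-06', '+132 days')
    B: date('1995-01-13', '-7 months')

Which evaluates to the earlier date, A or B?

A

A = 1994-05-18.
B = 1994-06-13.
A is earlier.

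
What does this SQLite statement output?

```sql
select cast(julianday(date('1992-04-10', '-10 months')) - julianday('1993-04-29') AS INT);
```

-689

Adding -10 months to 1992-04-10 gives 1991-06-10.
20 days remain in June 1991 after the 10th (30 − 10).
Full months from July 1991 through March 1993 contribute their day counts.
Then 29 days into April 1993.
Total: 20 + 31 + 31 + 30 + 31 + 30 + 31 + 31 + 29 + 31 + 30 + 31 + 30 + 31 + 31 + 30 + 31 + 30 + 31 + 31 + 28 + 31 + 29 = 689.
The subtraction is earlier − later, so the result is −689 → -689.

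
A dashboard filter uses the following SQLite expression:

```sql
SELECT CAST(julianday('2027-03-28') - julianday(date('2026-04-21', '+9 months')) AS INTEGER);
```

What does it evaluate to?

66

Adding +9 months to 2026-04-21 gives 2027-01-21.
10 days remain in January 2027 after the 21st (31 − 21).
February 2027: 28 days.
Then 28 days into March 2027.
Total: 10 + 28 + 28 = 66.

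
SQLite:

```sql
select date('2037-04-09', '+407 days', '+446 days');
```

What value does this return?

2039-08-10

Applying '+407 days' to 2037-04-09: counting 407 days forward gives 2038-05-21.
Applying '+446 days' to 2038-05-21: counting 446 days forward gives 2039-08-10.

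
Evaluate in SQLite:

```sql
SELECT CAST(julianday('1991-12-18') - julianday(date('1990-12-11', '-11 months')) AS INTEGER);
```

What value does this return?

706

Adding -11 months to 1990-12-11 gives 1990-01-11.
20 days remain in January 1990 after the 11th (31 − 11).
Full months from February 1990 through November 1991 contribute their day counts.
Then 18 days into December 1991.
Total: 20 + 28 + 31 + 30 + 31 + 30 + 31 + 31 + 30 + 31 + 30 + 31 + 31 + 28 + 31 + 30 + 31 + 30 + 31 + 31 + 30 + 31 + 30 + 18 = 706.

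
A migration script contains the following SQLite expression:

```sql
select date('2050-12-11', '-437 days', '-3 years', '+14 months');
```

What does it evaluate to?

2047-11-30

Applying '-437 days' to 2050-12-11: counting 437 days back gives 2049-09-30.
Adding -3 years to 2049-09-30 gives 2046-09-30.
Adding +14 months to 2046-09-30 gives 2047-11-30.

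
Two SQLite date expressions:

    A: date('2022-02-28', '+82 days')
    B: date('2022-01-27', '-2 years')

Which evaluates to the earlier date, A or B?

A = 2022-05-21.
B = 2020-01-27.
B is earlier.

B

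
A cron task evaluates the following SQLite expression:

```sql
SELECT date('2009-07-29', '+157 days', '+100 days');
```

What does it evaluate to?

2010-04-12

Applying '+157 days' to 2009-07-29: counting 157 days forward gives 2010-01-02.
Applying '+100 days' to 2010-01-02: counting 100 days forward gives 2010-04-12.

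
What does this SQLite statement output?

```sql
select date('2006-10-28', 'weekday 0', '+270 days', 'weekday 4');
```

`weekday 0` advances to the next Sunday; 2006-10-28 is a Saturday, so it moves forward to 2006-10-29.
Applying '+270 days' to 2006-10-29: counting 270 days forward gives 2007-07-26.
`weekday 4` advances to the next Thursday; 2007-07-26 is already a Thursday, so it stays at 2007-07-26.

2007-07-26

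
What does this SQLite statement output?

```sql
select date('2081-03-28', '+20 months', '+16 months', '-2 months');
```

Adding +20 months to 2081-03-28 gives 2082-11-28.
Adding +16 months to 2082-11-28 gives 2084-03-28.
Adding -2 months to 2084-03-28 gives 2084-01-28.

2084-01-28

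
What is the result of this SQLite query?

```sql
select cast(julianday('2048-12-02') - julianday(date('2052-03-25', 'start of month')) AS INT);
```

-1185

`start of month` rewinds 2052-03-25 to 2052-03-01.
29 days remain in December 2048 after the 2nd (31 − 2).
Full months from January 2049 through February 2052 contribute their day counts.
Then 1 day into March 2052.
Total: 29 + 31 + 28 + 31 + 30 + 31 + 30 + 31 + 31 + 30 + 31 + 30 + 31 + 31 + 28 + 31 + 30 + 31 + 30 + 31 + 31 + 30 + 31 + 30 + 31 + 31 + 28 + 31 + 30 + 31 + 30 + 31 + 31 + 30 + 31 + 30 + 31 + 31 + 29 + 1 = 1185.
The subtraction is earlier − later, so the result is −1185 → -1185.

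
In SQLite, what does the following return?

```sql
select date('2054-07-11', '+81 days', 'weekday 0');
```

Applying '+81 days' to 2054-07-11: counting 81 days forward gives 2054-09-30.
`weekday 0` advances to the next Sunday; 2054-09-30 is a Wednesday, so it moves forward to 2054-10-04.

2054-10-04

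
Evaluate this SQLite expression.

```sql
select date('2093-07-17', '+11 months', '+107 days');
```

2094-10-02

Adding +11 months to 2093-07-17 gives 2094-06-17.
Applying '+107 days' to 2094-06-17: counting 107 days forward gives 2094-10-02.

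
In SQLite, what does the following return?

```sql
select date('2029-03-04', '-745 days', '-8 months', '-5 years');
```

Applying '-745 days' to 2029-03-04: counting 745 days back gives 2027-02-18.
Adding -8 months to 2027-02-18 gives 2026-06-18.
Adding -5 years to 2026-06-18 gives 2021-06-18.

2021-06-18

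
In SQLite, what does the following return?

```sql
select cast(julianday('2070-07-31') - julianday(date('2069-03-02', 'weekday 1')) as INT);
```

`weekday 1` advances to the next Monday; 2069-03-02 is a Saturday, so it moves forward to 2069-03-04.
27 days remain in March 2069 after the 4th (31 − 4).
Full months from April 2069 through June 2070 contribute their day counts.
Then 31 days into July 2070.
Total: 27 + 30 + 31 + 30 + 31 + 31 + 30 + 31 + 30 + 31 + 31 + 28 + 31 + 30 + 31 + 30 + 31 = 514.

514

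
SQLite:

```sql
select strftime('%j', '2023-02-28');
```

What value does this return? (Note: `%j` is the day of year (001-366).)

Day-of-year for 2023-02-28: days since 2023-01-01 inclusive = 59, zero-padded to 059.

059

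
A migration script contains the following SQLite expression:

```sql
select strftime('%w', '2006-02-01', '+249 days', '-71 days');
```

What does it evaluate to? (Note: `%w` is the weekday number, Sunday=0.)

First apply '+249 days', '-71 days': 2006-02-01 → 2006-07-29.
2006-07-29 is a Saturday; with Sunday=0 that is 6.

6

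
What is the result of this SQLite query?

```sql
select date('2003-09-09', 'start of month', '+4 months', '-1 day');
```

2003-12-31

`start of month` rewinds 2003-09-09 to 2003-09-01.
Adding +4 months to 2003-09-01 gives 2004-01-01.
Going back 1 day from 2004-01-01 reaches 2003-12-31 (last day of December, 31 days).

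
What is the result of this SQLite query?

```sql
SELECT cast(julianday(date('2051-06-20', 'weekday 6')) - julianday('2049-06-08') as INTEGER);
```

`weekday 6` advances to the next Saturday; 2051-06-20 is a Tuesday, so it moves forward to 2051-06-24.
22 days remain in June 2049 after the 8th (30 − 8).
Full months from July 2049 through May 2051 contribute their day counts.
Then 24 days into June 2051.
Total: 22 + 31 + 31 + 30 + 31 + 30 + 31 + 31 + 28 + 31 + 30 + 31 + 30 + 31 + 31 + 30 + 31 + 30 + 31 + 31 + 28 + 31 + 30 + 31 + 24 = 746.

746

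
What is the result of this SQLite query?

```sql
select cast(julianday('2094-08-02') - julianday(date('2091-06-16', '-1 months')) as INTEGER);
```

1174

Adding -1 month to 2091-06-16 gives 2091-05-16.
15 days remain in May 2091 after the 16th (31 − 16).
Full months from June 2091 through July 2094 contribute their day counts.
Then 2 days into August 2094.
Total: 15 + 30 + 31 + 31 + 30 + 31 + 30 + 31 + 31 + 29 + 31 + 30 + 31 + 30 + 31 + 31 + 30 + 31 + 30 + 31 + 31 + 28 + 31 + 30 + 31 + 30 + 31 + 31 + 30 + 31 + 30 + 31 + 31 + 28 + 31 + 30 + 31 + 30 + 31 + 2 = 1174.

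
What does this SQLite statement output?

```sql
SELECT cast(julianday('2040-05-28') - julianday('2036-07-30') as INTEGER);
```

1398

1 day remains in July 2036 after the 30th (31 − 30).
Full months from August 2036 through April 2040 contribute their day counts.
Then 28 days into May 2040.
Total: 1 + 31 + 30 + 31 + 30 + 31 + 31 + 28 + 31 + 30 + 31 + 30 + 31 + 31 + 30 + 31 + 30 + 31 + 31 + 28 + 31 + 30 + 31 + 30 + 31 + 31 + 30 + 31 + 30 + 31 + 31 + 28 + 31 + 30 + 31 + 30 + 31 + 31 + 30 + 31 + 30 + 31 + 31 + 29 + 31 + 30 + 28 = 1398.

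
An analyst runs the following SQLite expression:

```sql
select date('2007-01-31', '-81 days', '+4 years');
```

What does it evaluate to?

Applying '-81 days' to 2007-01-31: counting 81 days back gives 2006-11-11.
Adding +4 years to 2006-11-11 gives 2010-11-11.

2010-11-11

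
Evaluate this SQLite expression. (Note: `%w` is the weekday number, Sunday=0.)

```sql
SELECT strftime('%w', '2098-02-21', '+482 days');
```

First apply '+482 days': 2098-02-21 → 2099-06-18.
2099-06-18 is a Thursday; with Sunday=0 that is 4.

4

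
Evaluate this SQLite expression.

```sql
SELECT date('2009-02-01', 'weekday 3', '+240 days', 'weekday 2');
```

2009-10-06

`weekday 3` advances to the next Wednesday; 2009-02-01 is a Sunday, so it moves forward to 2009-02-04.
Applying '+240 days' to 2009-02-04: counting 240 days forward gives 2009-10-02.
`weekday 2` advances to the next Tuesday; 2009-10-02 is a Friday, so it moves forward to 2009-10-06.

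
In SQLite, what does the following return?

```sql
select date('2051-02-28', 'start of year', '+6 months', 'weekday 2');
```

`start of year` rewinds 2051-02-28 to 2051-01-01.
Adding +6 months to 2051-01-01 gives 2051-07-01.
`weekday 2` advances to the next Tuesday; 2051-07-01 is a Saturday, so it moves forward to 2051-07-04.

2051-07-04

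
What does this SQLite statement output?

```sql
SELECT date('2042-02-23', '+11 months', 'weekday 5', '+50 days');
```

Adding +11 months to 2042-02-23 gives 2043-01-23.
`weekday 5` advances to the next Friday; 2043-01-23 is already a Friday, so it stays at 2043-01-23.
Applying '+50 days' to 2043-01-23: counting 50 days forward gives 2043-03-14.

2043-03-14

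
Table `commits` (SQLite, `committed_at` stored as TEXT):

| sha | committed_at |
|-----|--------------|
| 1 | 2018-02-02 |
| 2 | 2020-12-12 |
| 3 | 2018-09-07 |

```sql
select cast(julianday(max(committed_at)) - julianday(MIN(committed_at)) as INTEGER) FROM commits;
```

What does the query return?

1044

MIN = 2018-02-02, MAX = 2020-12-12.
26 days remain in February 2018 after the 2nd (28 − 2).
Full months from March 2018 through November 2020 contribute their day counts.
Then 12 days into December 2020.
Total: 26 + 31 + 30 + 31 + 30 + 31 + 31 + 30 + 31 + 30 + 31 + 31 + 28 + 31 + 30 + 31 + 30 + 31 + 31 + 30 + 31 + 30 + 31 + 31 + 29 + 31 + 30 + 31 + 30 + 31 + 31 + 30 + 31 + 30 + 12 = 1044.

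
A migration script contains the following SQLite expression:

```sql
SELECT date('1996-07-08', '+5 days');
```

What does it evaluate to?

1996-07-13

Advancing 5 more days within July lands on 1996-07-13.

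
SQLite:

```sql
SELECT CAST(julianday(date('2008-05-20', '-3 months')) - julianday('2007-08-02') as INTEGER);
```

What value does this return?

202

Adding -3 months to 2008-05-20 gives 2008-02-20.
29 days remain in August 2007 after the 2nd (31 − 2).
September 2007: 30 days.
October 2007: 31 days.
November 2007: 30 days.
December 2007: 31 days.
January 2008: 31 days.
Then 20 days into February 2008.
Total: 29 + 30 + 31 + 30 + 31 + 31 + 20 = 202.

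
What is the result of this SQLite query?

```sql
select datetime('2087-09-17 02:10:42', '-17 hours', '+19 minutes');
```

-17 hours from 2087-09-17 02:10:42 is 2087-09-16 09:10:42 (crosses midnight).
+19 minutes from 2087-09-16 09:10:42 is 2087-09-16 09:29:42.

2087-09-16 09:29:42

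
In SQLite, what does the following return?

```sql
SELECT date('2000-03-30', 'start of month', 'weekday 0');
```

2000-03-05

`start of month` rewinds 2000-03-30 to 2000-03-01.
`weekday 0` advances to the next Sunday; 2000-03-01 is a Wednesday, so it moves forward to 2000-03-05.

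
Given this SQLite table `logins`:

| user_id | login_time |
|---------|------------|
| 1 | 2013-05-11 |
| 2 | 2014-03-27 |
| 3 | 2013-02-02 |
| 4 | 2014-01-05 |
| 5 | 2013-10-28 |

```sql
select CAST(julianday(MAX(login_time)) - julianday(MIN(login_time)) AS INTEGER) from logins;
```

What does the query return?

MIN = 2013-02-02, MAX = 2014-03-27.
26 days remain in February 2013 after the 2nd (28 − 2).
Full months from March 2013 through February 2014 contribute their day counts.
Then 27 days into March 2014.
Total: 26 + 31 + 30 + 31 + 30 + 31 + 31 + 30 + 31 + 30 + 31 + 31 + 28 + 27 = 418.

418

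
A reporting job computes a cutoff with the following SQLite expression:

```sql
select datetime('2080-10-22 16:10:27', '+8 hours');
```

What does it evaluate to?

2080-10-23 00:10:27

+8 hours from 2080-10-22 16:10:27 is 2080-10-23 00:10:27 (crosses midnight).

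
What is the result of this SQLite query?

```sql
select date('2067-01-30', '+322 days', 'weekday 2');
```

2067-12-20

Applying '+322 days' to 2067-01-30: counting 322 days forward gives 2067-12-18.
`weekday 2` advances to the next Tuesday; 2067-12-18 is a Sunday, so it moves forward to 2067-12-20.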